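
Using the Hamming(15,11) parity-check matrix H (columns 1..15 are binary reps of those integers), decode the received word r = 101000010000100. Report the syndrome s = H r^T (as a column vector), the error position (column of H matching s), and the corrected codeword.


s = (0, 1, 1, 1)^T, error position = 7, corrected codeword c = 101000110000100

Compute s = H r^T mod 2 one row at a time:
  s_1 = 1 + 0 + 0 + 0 + 0 + 1 + 0 + 0 = 2 ≡ 0 (mod 2).
  s_2 = 0 + 0 + 0 + 0 + 0 + 1 + 0 + 0 = 1 ≡ 1 (mod 2).
  s_3 = 0 + 1 + 0 + 0 + 0 + 0 + 0 + 0 = 1 ≡ 1 (mod 2).
  s_4 = 1 + 1 + 0 + 0 + 0 + 0 + 1 + 0 = 3 ≡ 1 (mod 2).
s = (0, 1, 1, 1)^T — this equals column 7 of H (binary 0111), so error is at position 7.
Correct: flip bit 7 of r = 101000010000100 to get c = 101000110000100.


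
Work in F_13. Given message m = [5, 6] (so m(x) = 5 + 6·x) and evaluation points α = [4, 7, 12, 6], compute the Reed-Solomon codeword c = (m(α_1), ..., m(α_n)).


c = [3, 8, 12, 2]

Message polynomial: m(x) = 5 + 6·x (mod 13).
For each evaluation point α_i, compute m(α_i) mod 13:
  α_1 = 4: Horner steps 6 → 3, so m(4) = 3.
  α_2 = 7: Horner steps 6 → 8, so m(7) = 8.
  α_3 = 12: Horner steps 6 → 12, so m(12) = 12.
  α_4 = 6: Horner steps 6 → 2, so m(6) = 2.
Codeword c = [3, 8, 12, 2] ∈ F_13^4.


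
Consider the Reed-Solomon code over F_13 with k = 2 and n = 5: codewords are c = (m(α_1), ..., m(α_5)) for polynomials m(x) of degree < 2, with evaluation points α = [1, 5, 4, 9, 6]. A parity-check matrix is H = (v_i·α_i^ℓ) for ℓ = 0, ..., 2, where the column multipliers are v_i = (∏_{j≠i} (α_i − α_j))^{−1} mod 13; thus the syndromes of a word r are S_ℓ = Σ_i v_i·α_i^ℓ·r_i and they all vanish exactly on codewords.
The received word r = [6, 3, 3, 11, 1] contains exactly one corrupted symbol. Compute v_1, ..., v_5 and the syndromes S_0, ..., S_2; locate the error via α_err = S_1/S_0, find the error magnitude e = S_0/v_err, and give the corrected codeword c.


S = (9, 6, 4), error at position 2, error magnitude e = 1, c = [6, 2, 3, 11, 1].

Step 1: column multipliers v_i = (∏_{j≠i}(α_i − α_j))^{−1} mod 13.
  i = 1 (α = 1): (1−5)(1−4)(1−9)(1−6) = (−4)·(−3)·(−8)·(−5) = 480 ≡ 12, so v_1 = 12^{−1} = 12 (mod 13).
  i = 2 (α = 5): (5−1)(5−4)(5−9)(5−6) = 4·1·(−4)·(−1) = 16 ≡ 3, so v_2 = 3^{−1} = 9 (mod 13).
  i = 3 (α = 4): (4−1)(4−5)(4−9)(4−6) = 3·(−1)·(−5)·(−2) = −30 ≡ 9, so v_3 = 9^{−1} = 3 (mod 13).
  i = 4 (α = 9): (9−1)(9−5)(9−4)(9−6) = 8·4·5·3 = 480 ≡ 12, so v_4 = 12^{−1} = 12 (mod 13).
  i = 5 (α = 6): (6−1)(6−5)(6−4)(6−9) = 5·1·2·(−3) = −30 ≡ 9, so v_5 = 9^{−1} = 3 (mod 13).
  v = [12, 9, 3, 12, 3].
Step 2: syndromes of r = [6, 3, 3, 11, 1] (all sums mod 13).
  S_0 = Σ v_i r_i = 12·6 + 9·3 + 3·3 + 12·11 + 3·1 = 243 ≡ 9.
  S_1 = Σ v_i α_i r_i = 12·1·6 + 9·5·3 + 3·4·3 + 12·9·11 + 3·6·1 = 1449 ≡ 6.
  α_i^2 mod 13 = [1, 12, 3, 3, 10].
  S_2 = Σ v_i α_i^2 r_i = 12·1·6 + 9·12·3 + 3·3·3 + 12·3·11 + 3·10·1 = 849 ≡ 4.
  S = (9, 6, 4) ≠ 0, so r is not a codeword (an error is present).
Step 3: locate the error. For a single error e at position i, S_ℓ = v_i·e·α_i^ℓ, so α_err = S_1/S_0.
  S_0^{−1} = 9^{−1} = 3 (mod 13), so α_err = 6·3 = 18 ≡ 5 = α_2. Error position i = 2.
  Consistency check: S_2/S_1 = 4·11 = 44 ≡ 5 = α_err ✓ (single-error assumption holds).
Step 4: error magnitude e = S_0/v_2 = S_0·∏_{j≠2}(α_2 − α_j) = 9·3 = 27 ≡ 1 (mod 13).
Step 5: correct position 2: c_2 = r_2 − e = 3 − 1 ≡ 2 (mod 13). Hence c = [6, 2, 3, 11, 1].
  Check: interpolating c through the α_i gives m(x) = 7 + 12·x (degree < 2) with m(α_i) = c_i for every i, so c is indeed a codeword.


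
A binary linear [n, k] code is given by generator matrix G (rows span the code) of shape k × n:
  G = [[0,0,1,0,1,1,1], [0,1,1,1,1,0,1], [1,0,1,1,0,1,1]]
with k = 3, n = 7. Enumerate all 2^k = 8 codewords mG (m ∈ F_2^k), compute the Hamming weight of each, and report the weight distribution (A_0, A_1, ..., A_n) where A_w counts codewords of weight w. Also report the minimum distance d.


Weight distribution: A_0 = 1, A_3 = 2, A_4 = 3, A_5 = 2. Minimum distance d = 3.

Enumerate all 2^3 = 8 messages m ∈ F_2^3.
For each, compute codeword c = mG in F_2^7, then tally its weight.
  m = 000 → c = 0000000, weight = 0.
  m = 100 → c = 0010111, weight = 4.
  m = 010 → c = 0111101, weight = 5.
  m = 110 → c = 0101010, weight = 3.
  m = 001 → c = 1011011, weight = 5.
  m = 101 → c = 1001100, weight = 3.
  m = 011 → c = 1100110, weight = 4.
  m = 111 → c = 1110001, weight = 4.
Tally weights:
  weight 0: 1 codewords.
  weight 3: 2 codewords.
  weight 4: 3 codewords.
  weight 5: 2 codewords.
Minimum distance d = smallest w > 0 with A_w > 0 = 3.
Sanity: Σ A_w = 8 = 2^3 = 8 ✓.


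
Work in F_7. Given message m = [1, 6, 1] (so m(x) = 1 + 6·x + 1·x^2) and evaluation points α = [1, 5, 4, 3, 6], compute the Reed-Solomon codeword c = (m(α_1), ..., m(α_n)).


c = [1, 0, 6, 0, 3]

Message polynomial: m(x) = 1 + 6·x + 1·x^2 (mod 7).
For each evaluation point α_i, compute m(α_i) mod 7:
  α_1 = 1: Horner steps 1 → 0 → 1, so m(1) = 1.
  α_2 = 5: Horner steps 1 → 4 → 0, so m(5) = 0.
  α_3 = 4: Horner steps 1 → 3 → 6, so m(4) = 6.
  α_4 = 3: Horner steps 1 → 2 → 0, so m(3) = 0.
  α_5 = 6: Horner steps 1 → 5 → 3, so m(6) = 3.
Codeword c = [1, 0, 6, 0, 3] ∈ F_7^5.


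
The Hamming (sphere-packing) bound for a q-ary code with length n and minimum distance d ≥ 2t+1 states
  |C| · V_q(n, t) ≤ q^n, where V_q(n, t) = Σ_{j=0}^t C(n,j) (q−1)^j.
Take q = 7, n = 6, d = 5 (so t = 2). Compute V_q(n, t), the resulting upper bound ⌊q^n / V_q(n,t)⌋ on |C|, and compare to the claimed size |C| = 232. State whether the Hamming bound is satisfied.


V_q(n, t) = 577, q^n = 117649, Hamming bound = 203, |C| = 232 > bound (violated).

Step 1: Compute V_q(n, t) = Σ_{j=0}^2 C(n, j) (q−1)^j.
  j = 0: C(6,0)·(6)^0 = 1·1 = 1.
  j = 1: C(6,1)·(6)^1 = 6·6 = 36.
  j = 2: C(6,2)·(6)^2 = 15·36 = 540.
  V_q(n, t) = 1 + 36 + 540 = 577.
Step 2: q^n = 7^6 = 117649.
Step 3: Hamming bound ⌊q^n / V_q(n,t)⌋ = ⌊117649/577⌋ = 203.
Step 4: Compare |C| = 232 to 203: violated.
The claimed |C| lies above the Hamming bound, so no 7-ary code of length 6 with d ≥ 5 can have 232 codewords.


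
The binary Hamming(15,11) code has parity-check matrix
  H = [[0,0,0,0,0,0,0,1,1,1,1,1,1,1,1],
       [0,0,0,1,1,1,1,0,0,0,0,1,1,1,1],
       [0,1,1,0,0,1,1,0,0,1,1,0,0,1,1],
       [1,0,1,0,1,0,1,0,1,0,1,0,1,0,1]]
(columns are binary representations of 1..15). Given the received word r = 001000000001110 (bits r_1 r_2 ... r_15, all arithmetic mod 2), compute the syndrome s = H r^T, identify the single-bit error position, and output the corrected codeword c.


s = (1, 1, 0, 0)^T, error position = 12, corrected codeword c = 001000000000110

Compute s = H r^T mod 2 one row at a time:
  s_1 = 0 + 0 + 0 + 0 + 1 + 1 + 1 + 0 = 3 ≡ 1 (mod 2).
  s_2 = 0 + 0 + 0 + 0 + 1 + 1 + 1 + 0 = 3 ≡ 1 (mod 2).
  s_3 = 0 + 1 + 0 + 0 + 0 + 0 + 1 + 0 = 2 ≡ 0 (mod 2).
  s_4 = 0 + 1 + 0 + 0 + 0 + 0 + 1 + 0 = 2 ≡ 0 (mod 2).
s = (1, 1, 0, 0)^T — this equals column 12 of H (binary 1100), so error is at position 12.
Correct: flip bit 12 of r = 001000000001110 to get c = 001000000000110.


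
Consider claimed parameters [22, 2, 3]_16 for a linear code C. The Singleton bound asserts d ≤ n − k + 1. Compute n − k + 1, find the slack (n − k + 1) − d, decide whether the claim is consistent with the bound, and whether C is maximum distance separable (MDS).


Singleton RHS = n − k + 1 = 21, slack = 18, bound satisfied, not MDS.

Singleton bound: d ≤ n − k + 1.
Here n = 22, k = 2, so n − k + 1 = 21.
Given d = 3, check d ≤ 21: YES.
Slack = (n − k + 1) − d = 18.
The code is NOT MDS (slack = 18 > 0).
Description: the claimed parameters are [22, 2, 3]_16; such a code would be non-MDS.


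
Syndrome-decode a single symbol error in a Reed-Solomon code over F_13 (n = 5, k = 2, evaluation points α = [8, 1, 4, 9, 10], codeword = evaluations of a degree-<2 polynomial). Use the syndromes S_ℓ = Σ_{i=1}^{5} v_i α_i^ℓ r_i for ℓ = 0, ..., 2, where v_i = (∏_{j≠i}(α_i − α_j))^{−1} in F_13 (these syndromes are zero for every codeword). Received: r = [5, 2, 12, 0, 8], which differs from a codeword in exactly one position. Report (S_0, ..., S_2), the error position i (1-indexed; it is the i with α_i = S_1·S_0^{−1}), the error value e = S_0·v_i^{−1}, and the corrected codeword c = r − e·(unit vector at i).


S = (10, 10, 10), error at position 2, error magnitude e = 1, c = [5, 1, 12, 0, 8].

Step 1: column multipliers v_i = (∏_{j≠i}(α_i − α_j))^{−1} mod 13.
  i = 1 (α = 8): (8−1)(8−4)(8−9)(8−10) = 7·4·(−1)·(−2) = 56 ≡ 4, so v_1 = 4^{−1} = 10 (mod 13).
  i = 2 (α = 1): (1−8)(1−4)(1−9)(1−10) = (−7)·(−3)·(−8)·(−9) = 1512 ≡ 4, so v_2 = 4^{−1} = 10 (mod 13).
  i = 3 (α = 4): (4−8)(4−1)(4−9)(4−10) = (−4)·3·(−5)·(−6) = −360 ≡ 4, so v_3 = 4^{−1} = 10 (mod 13).
  i = 4 (α = 9): (9−8)(9−1)(9−4)(9−10) = 1·8·5·(−1) = −40 ≡ 12, so v_4 = 12^{−1} = 12 (mod 13).
  i = 5 (α = 10): (10−8)(10−1)(10−4)(10−9) = 2·9·6·1 = 108 ≡ 4, so v_5 = 4^{−1} = 10 (mod 13).
  v = [10, 10, 10, 12, 10].
Step 2: syndromes of r = [5, 2, 12, 0, 8] (all sums mod 13).
  S_0 = Σ v_i r_i = 10·5 + 10·2 + 10·12 + 12·0 + 10·8 = 270 ≡ 10.
  S_1 = Σ v_i α_i r_i = 10·8·5 + 10·1·2 + 10·4·12 + 12·9·0 + 10·10·8 = 1700 ≡ 10.
  α_i^2 mod 13 = [12, 1, 3, 3, 9].
  S_2 = Σ v_i α_i^2 r_i = 10·12·5 + 10·1·2 + 10·3·12 + 12·3·0 + 10·9·8 = 1700 ≡ 10.
  S = (10, 10, 10) ≠ 0, so r is not a codeword (an error is present).
Step 3: locate the error. For a single error e at position i, S_ℓ = v_i·e·α_i^ℓ, so α_err = S_1/S_0.
  S_0^{−1} = 10^{−1} = 4 (mod 13), so α_err = 10·4 = 40 ≡ 1 = α_2. Error position i = 2.
  Consistency check: S_2/S_1 = 10·4 = 40 ≡ 1 = α_err ✓ (single-error assumption holds).
Step 4: error magnitude e = S_0/v_2 = S_0·∏_{j≠2}(α_2 − α_j) = 10·4 = 40 ≡ 1 (mod 13).
Step 5: correct position 2: c_2 = r_2 − e = 2 − 1 ≡ 1 (mod 13). Hence c = [5, 1, 12, 0, 8].
  Check: interpolating c through the α_i gives m(x) = 6 + 8·x (degree < 2) with m(α_i) = c_i for every i, so c is indeed a codeword.


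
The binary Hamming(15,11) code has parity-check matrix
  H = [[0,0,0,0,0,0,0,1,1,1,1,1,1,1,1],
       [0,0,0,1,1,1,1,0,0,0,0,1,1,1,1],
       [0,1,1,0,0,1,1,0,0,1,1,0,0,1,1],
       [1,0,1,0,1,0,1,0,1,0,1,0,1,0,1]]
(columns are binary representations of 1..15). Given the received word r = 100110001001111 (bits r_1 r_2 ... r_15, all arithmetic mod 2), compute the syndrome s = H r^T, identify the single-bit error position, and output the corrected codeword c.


s = (1, 0, 0, 1)^T, error position = 9, corrected codeword c = 100110000001111

Compute s = H r^T mod 2 one row at a time:
  s_1 = 0 + 1 + 0 + 0 + 1 + 1 + 1 + 1 = 5 ≡ 1 (mod 2).
  s_2 = 1 + 1 + 0 + 0 + 1 + 1 + 1 + 1 = 6 ≡ 0 (mod 2).
  s_3 = 0 + 0 + 0 + 0 + 0 + 0 + 1 + 1 = 2 ≡ 0 (mod 2).
  s_4 = 1 + 0 + 1 + 0 + 1 + 0 + 1 + 1 = 5 ≡ 1 (mod 2).
s = (1, 0, 0, 1)^T — this equals column 9 of H (binary 1001), so error is at position 9.
Correct: flip bit 9 of r = 100110001001111 to get c = 100110000001111.


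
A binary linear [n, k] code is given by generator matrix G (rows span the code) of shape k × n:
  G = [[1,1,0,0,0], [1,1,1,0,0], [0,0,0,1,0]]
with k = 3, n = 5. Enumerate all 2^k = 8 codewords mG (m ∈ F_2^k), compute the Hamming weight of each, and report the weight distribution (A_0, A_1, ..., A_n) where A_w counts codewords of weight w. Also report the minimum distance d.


Weight distribution: A_0 = 1, A_1 = 2, A_2 = 2, A_3 = 2, A_4 = 1. Minimum distance d = 1.

Enumerate all 2^3 = 8 messages m ∈ F_2^3.
For each, compute codeword c = mG in F_2^5, then tally its weight.
  m = 000 → c = 00000, weight = 0.
  m = 100 → c = 11000, weight = 2.
  m = 010 → c = 11100, weight = 3.
  m = 110 → c = 00100, weight = 1.
  m = 001 → c = 00010, weight = 1.
  m = 101 → c = 11010, weight = 3.
  m = 011 → c = 11110, weight = 4.
  m = 111 → c = 00110, weight = 2.
Tally weights:
  weight 0: 1 codewords.
  weight 1: 2 codewords.
  weight 2: 2 codewords.
  weight 3: 2 codewords.
  weight 4: 1 codewords.
Minimum distance d = smallest w > 0 with A_w > 0 = 1.
Sanity: Σ A_w = 8 = 2^3 = 8 ✓.


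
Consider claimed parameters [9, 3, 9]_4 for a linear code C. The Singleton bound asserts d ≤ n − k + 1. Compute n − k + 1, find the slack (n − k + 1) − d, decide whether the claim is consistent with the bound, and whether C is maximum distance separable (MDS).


Singleton RHS = n − k + 1 = 7, slack = -2, bound violated (no such code; not MDS).

Singleton bound: d ≤ n − k + 1.
Here n = 9, k = 3, so n − k + 1 = 7.
Given d = 9, check d ≤ 7: NO.
Slack = (n − k + 1) − d = -2.
The slack is negative: d = 9 exceeds n − k + 1 = 7 by 2, so the Singleton bound is violated and no linear [9, 3, 9]_4 code can exist. In particular it is not MDS (MDS requires d = n − k + 1 exactly).
Description: the claimed parameters are [9, 3, 9]_4; such a code would be impossible (violates the Singleton bound).


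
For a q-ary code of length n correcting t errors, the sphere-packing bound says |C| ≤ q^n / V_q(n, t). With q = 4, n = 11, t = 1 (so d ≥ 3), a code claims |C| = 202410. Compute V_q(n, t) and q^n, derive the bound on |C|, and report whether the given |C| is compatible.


V_q(n, t) = 34, q^n = 4194304, Hamming bound = 123361, |C| = 202410 > bound (violated).

Step 1: Compute V_q(n, t) = Σ_{j=0}^1 C(n, j) (q−1)^j.
  j = 0: C(11,0)·(3)^0 = 1·1 = 1.
  j = 1: C(11,1)·(3)^1 = 11·3 = 33.
  V_q(n, t) = 1 + 33 = 34.
Step 2: q^n = 4^11 = 4194304.
Step 3: Hamming bound ⌊q^n / V_q(n,t)⌋ = ⌊4194304/34⌋ = 123361.
Step 4: Compare |C| = 202410 to 123361: violated.
The claimed |C| lies above the Hamming bound, so no 4-ary code of length 11 with d ≥ 3 can have 202410 codewords.


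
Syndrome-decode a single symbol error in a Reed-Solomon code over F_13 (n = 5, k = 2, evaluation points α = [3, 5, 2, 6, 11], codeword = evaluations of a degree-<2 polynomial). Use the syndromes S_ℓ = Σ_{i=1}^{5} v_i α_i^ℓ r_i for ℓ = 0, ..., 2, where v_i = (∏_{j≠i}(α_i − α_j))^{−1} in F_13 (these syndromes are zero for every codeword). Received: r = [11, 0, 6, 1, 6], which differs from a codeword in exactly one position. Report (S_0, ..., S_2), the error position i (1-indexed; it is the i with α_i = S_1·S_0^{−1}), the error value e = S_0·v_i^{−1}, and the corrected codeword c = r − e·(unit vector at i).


S = (12, 11, 9), error at position 3, error magnitude e = 9, c = [11, 0, 10, 1, 6].

Step 1: column multipliers v_i = (∏_{j≠i}(α_i − α_j))^{−1} mod 13.
  i = 1 (α = 3): (3−5)(3−2)(3−6)(3−11) = (−2)·1·(−3)·(−8) = −48 ≡ 4, so v_1 = 4^{−1} = 10 (mod 13).
  i = 2 (α = 5): (5−3)(5−2)(5−6)(5−11) = 2·3·(−1)·(−6) = 36 ≡ 10, so v_2 = 10^{−1} = 4 (mod 13).
  i = 3 (α = 2): (2−3)(2−5)(2−6)(2−11) = (−1)·(−3)·(−4)·(−9) = 108 ≡ 4, so v_3 = 4^{−1} = 10 (mod 13).
  i = 4 (α = 6): (6−3)(6−5)(6−2)(6−11) = 3·1·4·(−5) = −60 ≡ 5, so v_4 = 5^{−1} = 8 (mod 13).
  i = 5 (α = 11): (11−3)(11−5)(11−2)(11−6) = 8·6·9·5 = 2160 ≡ 2, so v_5 = 2^{−1} = 7 (mod 13).
  v = [10, 4, 10, 8, 7].
Step 2: syndromes of r = [11, 0, 6, 1, 6] (all sums mod 13).
  S_0 = Σ v_i r_i = 10·11 + 4·0 + 10·6 + 8·1 + 7·6 = 220 ≡ 12.
  S_1 = Σ v_i α_i r_i = 10·3·11 + 4·5·0 + 10·2·6 + 8·6·1 + 7·11·6 = 960 ≡ 11.
  α_i^2 mod 13 = [9, 12, 4, 10, 4].
  S_2 = Σ v_i α_i^2 r_i = 10·9·11 + 4·12·0 + 10·4·6 + 8·10·1 + 7·4·6 = 1478 ≡ 9.
  S = (12, 11, 9) ≠ 0, so r is not a codeword (an error is present).
Step 3: locate the error. For a single error e at position i, S_ℓ = v_i·e·α_i^ℓ, so α_err = S_1/S_0.
  S_0^{−1} = 12^{−1} = 12 (mod 13), so α_err = 11·12 = 132 ≡ 2 = α_3. Error position i = 3.
  Consistency check: S_2/S_1 = 9·6 = 54 ≡ 2 = α_err ✓ (single-error assumption holds).
Step 4: error magnitude e = S_0/v_3 = S_0·∏_{j≠3}(α_3 − α_j) = 12·4 = 48 ≡ 9 (mod 13).
Step 5: correct position 3: c_3 = r_3 − e = 6 − 9 ≡ 10 (mod 13). Hence c = [11, 0, 10, 1, 6].
  Check: interpolating c through the α_i gives m(x) = 8 + 1·x (degree < 2) with m(α_i) = c_i for every i, so c is indeed a codeword.


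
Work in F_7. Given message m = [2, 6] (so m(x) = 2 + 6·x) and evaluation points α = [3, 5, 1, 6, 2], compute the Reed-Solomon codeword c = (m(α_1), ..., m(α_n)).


c = [6, 4, 1, 3, 0]

Message polynomial: m(x) = 2 + 6·x (mod 7).
For each evaluation point α_i, compute m(α_i) mod 7:
  α_1 = 3: Horner steps 6 → 6, so m(3) = 6.
  α_2 = 5: Horner steps 6 → 4, so m(5) = 4.
  α_3 = 1: Horner steps 6 → 1, so m(1) = 1.
  α_4 = 6: Horner steps 6 → 3, so m(6) = 3.
  α_5 = 2: Horner steps 6 → 0, so m(2) = 0.
Codeword c = [6, 4, 1, 3, 0] ∈ F_7^5.


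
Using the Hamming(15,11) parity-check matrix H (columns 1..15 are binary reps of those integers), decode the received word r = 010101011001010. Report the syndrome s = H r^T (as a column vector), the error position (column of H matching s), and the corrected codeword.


s = (0, 0, 1, 1)^T, error position = 3, corrected codeword c = 011101011001010

Compute s = H r^T mod 2 one row at a time:
  s_1 = 1 + 1 + 0 + 0 + 1 + 0 + 1 + 0 = 4 ≡ 0 (mod 2).
  s_2 = 1 + 0 + 1 + 0 + 1 + 0 + 1 + 0 = 4 ≡ 0 (mod 2).
  s_3 = 1 + 0 + 1 + 0 + 0 + 0 + 1 + 0 = 3 ≡ 1 (mod 2).
  s_4 = 0 + 0 + 0 + 0 + 1 + 0 + 0 + 0 = 1 ≡ 1 (mod 2).
s = (0, 0, 1, 1)^T — this equals column 3 of H (binary 0011), so error is at position 3.
Correct: flip bit 3 of r = 010101011001010 to get c = 011101011001010.


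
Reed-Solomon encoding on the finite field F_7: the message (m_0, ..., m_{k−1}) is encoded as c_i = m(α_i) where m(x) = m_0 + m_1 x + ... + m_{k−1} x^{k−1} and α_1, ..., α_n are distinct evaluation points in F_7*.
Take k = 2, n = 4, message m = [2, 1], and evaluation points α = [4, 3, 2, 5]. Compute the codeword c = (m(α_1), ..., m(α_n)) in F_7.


c = [6, 5, 4, 0]

Message polynomial: m(x) = 2 + 1·x (mod 7).
For each evaluation point α_i, compute m(α_i) mod 7:
  α_1 = 4: Horner steps 1 → 6, so m(4) = 6.
  α_2 = 3: Horner steps 1 → 5, so m(3) = 5.
  α_3 = 2: Horner steps 1 → 4, so m(2) = 4.
  α_4 = 5: Horner steps 1 → 0, so m(5) = 0.
Codeword c = [6, 5, 4, 0] ∈ F_7^4.


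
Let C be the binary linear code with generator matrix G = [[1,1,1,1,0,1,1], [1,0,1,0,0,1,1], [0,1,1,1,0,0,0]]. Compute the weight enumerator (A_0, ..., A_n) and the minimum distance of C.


Weight distribution: A_0 = 1, A_1 = 1, A_2 = 1, A_3 = 2, A_4 = 1, A_5 = 1, A_6 = 1. Minimum distance d = 1.

Enumerate all 2^3 = 8 messages m ∈ F_2^3.
For each, compute codeword c = mG in F_2^7, then tally its weight.
  m = 000 → c = 0000000, weight = 0.
  m = 100 → c = 1111011, weight = 6.
  m = 010 → c = 1010011, weight = 4.
  m = 110 → c = 0101000, weight = 2.
  m = 001 → c = 0111000, weight = 3.
  m = 101 → c = 1000011, weight = 3.
  m = 011 → c = 1101011, weight = 5.
  m = 111 → c = 0010000, weight = 1.
Tally weights:
  weight 0: 1 codewords.
  weight 1: 1 codewords.
  weight 2: 1 codewords.
  weight 3: 2 codewords.
  weight 4: 1 codewords.
  weight 5: 1 codewords.
  weight 6: 1 codewords.
Minimum distance d = smallest w > 0 with A_w > 0 = 1.
Sanity: Σ A_w = 8 = 2^3 = 8 ✓.


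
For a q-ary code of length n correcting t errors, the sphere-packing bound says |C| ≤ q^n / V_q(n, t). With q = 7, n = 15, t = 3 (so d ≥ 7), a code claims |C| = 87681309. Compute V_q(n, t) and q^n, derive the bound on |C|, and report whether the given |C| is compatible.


V_q(n, t) = 102151, q^n = 4747561509943, Hamming bound = 46475918, |C| = 87681309 > bound (violated).

Step 1: Compute V_q(n, t) = Σ_{j=0}^3 C(n, j) (q−1)^j.
  j = 0: C(15,0)·(6)^0 = 1·1 = 1.
  j = 1: C(15,1)·(6)^1 = 15·6 = 90.
  j = 2: C(15,2)·(6)^2 = 105·36 = 3780.
  j = 3: C(15,3)·(6)^3 = 455·216 = 98280.
  V_q(n, t) = 1 + 90 + 3780 + 98280 = 102151.
Step 2: q^n = 7^15 = 4747561509943.
Step 3: Hamming bound ⌊q^n / V_q(n,t)⌋ = ⌊4747561509943/102151⌋ = 46475918.
Step 4: Compare |C| = 87681309 to 46475918: violated.
The claimed |C| lies above the Hamming bound, so no 7-ary code of length 15 with d ≥ 7 can have 87681309 codewords.


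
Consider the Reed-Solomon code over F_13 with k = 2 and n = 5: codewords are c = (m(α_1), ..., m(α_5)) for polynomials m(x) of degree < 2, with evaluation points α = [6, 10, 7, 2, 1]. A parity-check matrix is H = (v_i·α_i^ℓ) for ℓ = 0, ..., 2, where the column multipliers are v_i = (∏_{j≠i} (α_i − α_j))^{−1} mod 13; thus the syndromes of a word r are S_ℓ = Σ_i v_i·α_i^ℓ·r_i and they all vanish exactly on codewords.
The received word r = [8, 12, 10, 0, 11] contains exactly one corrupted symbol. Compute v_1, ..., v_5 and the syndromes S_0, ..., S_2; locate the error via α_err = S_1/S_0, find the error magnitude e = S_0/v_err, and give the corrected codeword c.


S = (8, 2, 7), error at position 2, error magnitude e = 9, c = [8, 3, 10, 0, 11].

Step 1: column multipliers v_i = (∏_{j≠i}(α_i − α_j))^{−1} mod 13.
  i = 1 (α = 6): (6−10)(6−7)(6−2)(6−1) = (−4)·(−1)·4·5 = 80 ≡ 2, so v_1 = 2^{−1} = 7 (mod 13).
  i = 2 (α = 10): (10−6)(10−7)(10−2)(10−1) = 4·3·8·9 = 864 ≡ 6, so v_2 = 6^{−1} = 11 (mod 13).
  i = 3 (α = 7): (7−6)(7−10)(7−2)(7−1) = 1·(−3)·5·6 = −90 ≡ 1, so v_3 = 1^{−1} = 1 (mod 13).
  i = 4 (α = 2): (2−6)(2−10)(2−7)(2−1) = (−4)·(−8)·(−5)·1 = −160 ≡ 9, so v_4 = 9^{−1} = 3 (mod 13).
  i = 5 (α = 1): (1−6)(1−10)(1−7)(1−2) = (−5)·(−9)·(−6)·(−1) = 270 ≡ 10, so v_5 = 10^{−1} = 4 (mod 13).
  v = [7, 11, 1, 3, 4].
Step 2: syndromes of r = [8, 12, 10, 0, 11] (all sums mod 13).
  S_0 = Σ v_i r_i = 7·8 + 11·12 + 1·10 + 3·0 + 4·11 = 242 ≡ 8.
  S_1 = Σ v_i α_i r_i = 7·6·8 + 11·10·12 + 1·7·10 + 3·2·0 + 4·1·11 = 1770 ≡ 2.
  α_i^2 mod 13 = [10, 9, 10, 4, 1].
  S_2 = Σ v_i α_i^2 r_i = 7·10·8 + 11·9·12 + 1·10·10 + 3·4·0 + 4·1·11 = 1892 ≡ 7.
  S = (8, 2, 7) ≠ 0, so r is not a codeword (an error is present).
Step 3: locate the error. For a single error e at position i, S_ℓ = v_i·e·α_i^ℓ, so α_err = S_1/S_0.
  S_0^{−1} = 8^{−1} = 5 (mod 13), so α_err = 2·5 = 10 ≡ 10 = α_2. Error position i = 2.
  Consistency check: S_2/S_1 = 7·7 = 49 ≡ 10 = α_err ✓ (single-error assumption holds).
Step 4: error magnitude e = S_0/v_2 = S_0·∏_{j≠2}(α_2 − α_j) = 8·6 = 48 ≡ 9 (mod 13).
Step 5: correct position 2: c_2 = r_2 − e = 12 − 9 ≡ 3 (mod 13). Hence c = [8, 3, 10, 0, 11].
  Check: interpolating c through the α_i gives m(x) = 9 + 2·x (degree < 2) with m(α_i) = c_i for every i, so c is indeed a codeword.


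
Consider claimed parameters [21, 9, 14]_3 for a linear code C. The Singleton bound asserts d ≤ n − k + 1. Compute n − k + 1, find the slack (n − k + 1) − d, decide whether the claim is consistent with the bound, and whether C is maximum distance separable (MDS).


Singleton RHS = n − k + 1 = 13, slack = -1, bound violated (no such code; not MDS).

Singleton bound: d ≤ n − k + 1.
Here n = 21, k = 9, so n − k + 1 = 13.
Given d = 14, check d ≤ 13: NO.
Slack = (n − k + 1) − d = -1.
The slack is negative: d = 14 exceeds n − k + 1 = 13 by 1, so the Singleton bound is violated and no linear [21, 9, 14]_3 code can exist. In particular it is not MDS (MDS requires d = n − k + 1 exactly).
Description: the claimed parameters are [21, 9, 14]_3; such a code would be impossible (violates the Singleton bound).


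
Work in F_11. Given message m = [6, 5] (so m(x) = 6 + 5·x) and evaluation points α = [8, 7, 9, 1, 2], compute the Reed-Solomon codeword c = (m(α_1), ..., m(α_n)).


c = [2, 8, 7, 0, 5]

Message polynomial: m(x) = 6 + 5·x (mod 11).
For each evaluation point α_i, compute m(α_i) mod 11:
  α_1 = 8: Horner steps 5 → 2, so m(8) = 2.
  α_2 = 7: Horner steps 5 → 8, so m(7) = 8.
  α_3 = 9: Horner steps 5 → 7, so m(9) = 7.
  α_4 = 1: Horner steps 5 → 0, so m(1) = 0.
  α_5 = 2: Horner steps 5 → 5, so m(2) = 5.
Codeword c = [2, 8, 7, 0, 5] ∈ F_11^5.


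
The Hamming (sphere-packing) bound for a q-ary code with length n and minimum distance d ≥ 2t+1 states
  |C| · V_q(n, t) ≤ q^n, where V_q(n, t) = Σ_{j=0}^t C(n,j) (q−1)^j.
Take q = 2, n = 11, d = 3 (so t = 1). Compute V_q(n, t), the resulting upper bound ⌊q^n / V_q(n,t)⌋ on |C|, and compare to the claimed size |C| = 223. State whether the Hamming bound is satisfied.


V_q(n, t) = 12, q^n = 2048, Hamming bound = 170, |C| = 223 > bound (violated).

Step 1: Compute V_q(n, t) = Σ_{j=0}^1 C(n, j) (q−1)^j.
  j = 0: C(11,0)·(1)^0 = 1·1 = 1.
  j = 1: C(11,1)·(1)^1 = 11·1 = 11.
  V_q(n, t) = 1 + 11 = 12.
Step 2: q^n = 2^11 = 2048.
Step 3: Hamming bound ⌊q^n / V_q(n,t)⌋ = ⌊2048/12⌋ = 170.
Step 4: Compare |C| = 223 to 170: violated.
The claimed |C| lies above the Hamming bound, so no 2-ary code of length 11 with d ≥ 3 can have 223 codewords.


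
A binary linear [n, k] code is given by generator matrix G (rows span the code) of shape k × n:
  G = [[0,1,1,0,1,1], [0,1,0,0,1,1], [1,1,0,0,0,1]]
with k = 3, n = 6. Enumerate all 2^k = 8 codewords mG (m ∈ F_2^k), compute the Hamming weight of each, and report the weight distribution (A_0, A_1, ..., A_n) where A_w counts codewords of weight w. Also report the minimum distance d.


Weight distribution: A_0 = 1, A_1 = 1, A_2 = 1, A_3 = 3, A_4 = 2. Minimum distance d = 1.

Enumerate all 2^3 = 8 messages m ∈ F_2^3.
For each, compute codeword c = mG in F_2^6, then tally its weight.
  m = 000 → c = 000000, weight = 0.
  m = 100 → c = 011011, weight = 4.
  m = 010 → c = 010011, weight = 3.
  m = 110 → c = 001000, weight = 1.
  m = 001 → c = 110001, weight = 3.
  m = 101 → c = 101010, weight = 3.
  m = 011 → c = 100010, weight = 2.
  m = 111 → c = 111001, weight = 4.
Tally weights:
  weight 0: 1 codewords.
  weight 1: 1 codewords.
  weight 2: 1 codewords.
  weight 3: 3 codewords.
  weight 4: 2 codewords.
Minimum distance d = smallest w > 0 with A_w > 0 = 1.
Sanity: Σ A_w = 8 = 2^3 = 8 ✓.


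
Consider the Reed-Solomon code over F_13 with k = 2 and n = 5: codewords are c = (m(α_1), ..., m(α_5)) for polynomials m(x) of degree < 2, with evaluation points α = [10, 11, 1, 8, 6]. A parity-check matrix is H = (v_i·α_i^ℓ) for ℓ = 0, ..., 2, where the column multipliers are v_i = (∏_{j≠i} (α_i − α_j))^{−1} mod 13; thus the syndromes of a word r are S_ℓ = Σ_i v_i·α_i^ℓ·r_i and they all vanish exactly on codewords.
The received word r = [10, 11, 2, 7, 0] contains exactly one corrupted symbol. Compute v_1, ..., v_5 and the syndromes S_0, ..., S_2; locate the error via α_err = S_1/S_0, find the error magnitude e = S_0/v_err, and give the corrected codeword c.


S = (8, 2, 7), error at position 1, error magnitude e = 9, c = [1, 11, 2, 7, 0].

Step 1: column multipliers v_i = (∏_{j≠i}(α_i − α_j))^{−1} mod 13.
  i = 1 (α = 10): (10−11)(10−1)(10−8)(10−6) = (−1)·9·2·4 = −72 ≡ 6, so v_1 = 6^{−1} = 11 (mod 13).
  i = 2 (α = 11): (11−10)(11−1)(11−8)(11−6) = 1·10·3·5 = 150 ≡ 7, so v_2 = 7^{−1} = 2 (mod 13).
  i = 3 (α = 1): (1−10)(1−11)(1−8)(1−6) = (−9)·(−10)·(−7)·(−5) = 3150 ≡ 4, so v_3 = 4^{−1} = 10 (mod 13).
  i = 4 (α = 8): (8−10)(8−11)(8−1)(8−6) = (−2)·(−3)·7·2 = 84 ≡ 6, so v_4 = 6^{−1} = 11 (mod 13).
  i = 5 (α = 6): (6−10)(6−11)(6−1)(6−8) = (−4)·(−5)·5·(−2) = −200 ≡ 8, so v_5 = 8^{−1} = 5 (mod 13).
  v = [11, 2, 10, 11, 5].
Step 2: syndromes of r = [10, 11, 2, 7, 0] (all sums mod 13).
  S_0 = Σ v_i r_i = 11·10 + 2·11 + 10·2 + 11·7 + 5·0 = 229 ≡ 8.
  S_1 = Σ v_i α_i r_i = 11·10·10 + 2·11·11 + 10·1·2 + 11·8·7 + 5·6·0 = 1978 ≡ 2.
  α_i^2 mod 13 = [9, 4, 1, 12, 10].
  S_2 = Σ v_i α_i^2 r_i = 11·9·10 + 2·4·11 + 10·1·2 + 11·12·7 + 5·10·0 = 2022 ≡ 7.
  S = (8, 2, 7) ≠ 0, so r is not a codeword (an error is present).
Step 3: locate the error. For a single error e at position i, S_ℓ = v_i·e·α_i^ℓ, so α_err = S_1/S_0.
  S_0^{−1} = 8^{−1} = 5 (mod 13), so α_err = 2·5 = 10 ≡ 10 = α_1. Error position i = 1.
  Consistency check: S_2/S_1 = 7·7 = 49 ≡ 10 = α_err ✓ (single-error assumption holds).
Step 4: error magnitude e = S_0/v_1 = S_0·∏_{j≠1}(α_1 − α_j) = 8·6 = 48 ≡ 9 (mod 13).
Step 5: correct position 1: c_1 = r_1 − e = 10 − 9 ≡ 1 (mod 13). Hence c = [1, 11, 2, 7, 0].
  Check: interpolating c through the α_i gives m(x) = 5 + 10·x (degree < 2) with m(α_i) = c_i for every i, so c is indeed a codeword.


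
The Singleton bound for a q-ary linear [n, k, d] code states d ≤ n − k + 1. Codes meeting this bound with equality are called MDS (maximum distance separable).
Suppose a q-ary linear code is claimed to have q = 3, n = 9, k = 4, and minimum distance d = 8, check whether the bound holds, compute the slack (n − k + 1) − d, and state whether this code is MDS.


Singleton RHS = n − k + 1 = 6, slack = -2, bound violated (no such code; not MDS).

Singleton bound: d ≤ n − k + 1.
Here n = 9, k = 4, so n − k + 1 = 6.
Given d = 8, check d ≤ 6: NO.
Slack = (n − k + 1) − d = -2.
The slack is negative: d = 8 exceeds n − k + 1 = 6 by 2, so the Singleton bound is violated and no linear [9, 4, 8]_3 code can exist. In particular it is not MDS (MDS requires d = n − k + 1 exactly).
Description: the claimed parameters are [9, 4, 8]_3; such a code would be impossible (violates the Singleton bound).


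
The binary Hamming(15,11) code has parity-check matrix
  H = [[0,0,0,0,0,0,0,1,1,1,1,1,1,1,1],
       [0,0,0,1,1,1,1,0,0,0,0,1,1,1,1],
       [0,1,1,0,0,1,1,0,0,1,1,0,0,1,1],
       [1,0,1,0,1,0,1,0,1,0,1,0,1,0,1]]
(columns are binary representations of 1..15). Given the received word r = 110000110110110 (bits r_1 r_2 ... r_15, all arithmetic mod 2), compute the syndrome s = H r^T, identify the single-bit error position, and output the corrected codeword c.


s = (1, 1, 1, 0)^T, error position = 14, corrected codeword c = 110000110110100

Compute s = H r^T mod 2 one row at a time:
  s_1 = 1 + 0 + 1 + 1 + 0 + 1 + 1 + 0 = 5 ≡ 1 (mod 2).
  s_2 = 0 + 0 + 0 + 1 + 0 + 1 + 1 + 0 = 3 ≡ 1 (mod 2).
  s_3 = 1 + 0 + 0 + 1 + 1 + 1 + 1 + 0 = 5 ≡ 1 (mod 2).
  s_4 = 1 + 0 + 0 + 1 + 0 + 1 + 1 + 0 = 4 ≡ 0 (mod 2).
s = (1, 1, 1, 0)^T — this equals column 14 of H (binary 1110), so error is at position 14.
Correct: flip bit 14 of r = 110000110110110 to get c = 110000110110100.


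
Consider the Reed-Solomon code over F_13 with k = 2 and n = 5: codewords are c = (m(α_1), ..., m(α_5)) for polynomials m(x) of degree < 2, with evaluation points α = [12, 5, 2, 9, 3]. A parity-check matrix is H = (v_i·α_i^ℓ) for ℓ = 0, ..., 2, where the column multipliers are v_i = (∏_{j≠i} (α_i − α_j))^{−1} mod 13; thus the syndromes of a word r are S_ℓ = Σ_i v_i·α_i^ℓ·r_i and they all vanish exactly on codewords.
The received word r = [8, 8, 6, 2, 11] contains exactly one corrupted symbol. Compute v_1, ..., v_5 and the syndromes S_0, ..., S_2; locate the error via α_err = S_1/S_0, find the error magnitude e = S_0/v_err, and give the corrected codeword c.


S = (6, 7, 6), error at position 1, error magnitude e = 4, c = [4, 8, 6, 2, 11].

Step 1: column multipliers v_i = (∏_{j≠i}(α_i − α_j))^{−1} mod 13.
  i = 1 (α = 12): (12−5)(12−2)(12−9)(12−3) = 7·10·3·9 = 1890 ≡ 5, so v_1 = 5^{−1} = 8 (mod 13).
  i = 2 (α = 5): (5−12)(5−2)(5−9)(5−3) = (−7)·3·(−4)·2 = 168 ≡ 12, so v_2 = 12^{−1} = 12 (mod 13).
  i = 3 (α = 2): (2−12)(2−5)(2−9)(2−3) = (−10)·(−3)·(−7)·(−1) = 210 ≡ 2, so v_3 = 2^{−1} = 7 (mod 13).
  i = 4 (α = 9): (9−12)(9−5)(9−2)(9−3) = (−3)·4·7·6 = −504 ≡ 3, so v_4 = 3^{−1} = 9 (mod 13).
  i = 5 (α = 3): (3−12)(3−5)(3−2)(3−9) = (−9)·(−2)·1·(−6) = −108 ≡ 9, so v_5 = 9^{−1} = 3 (mod 13).
  v = [8, 12, 7, 9, 3].
Step 2: syndromes of r = [8, 8, 6, 2, 11] (all sums mod 13).
  S_0 = Σ v_i r_i = 8·8 + 12·8 + 7·6 + 9·2 + 3·11 = 253 ≡ 6.
  S_1 = Σ v_i α_i r_i = 8·12·8 + 12·5·8 + 7·2·6 + 9·9·2 + 3·3·11 = 1593 ≡ 7.
  α_i^2 mod 13 = [1, 12, 4, 3, 9].
  S_2 = Σ v_i α_i^2 r_i = 8·1·8 + 12·12·8 + 7·4·6 + 9·3·2 + 3·9·11 = 1735 ≡ 6.
  S = (6, 7, 6) ≠ 0, so r is not a codeword (an error is present).
Step 3: locate the error. For a single error e at position i, S_ℓ = v_i·e·α_i^ℓ, so α_err = S_1/S_0.
  S_0^{−1} = 6^{−1} = 11 (mod 13), so α_err = 7·11 = 77 ≡ 12 = α_1. Error position i = 1.
  Consistency check: S_2/S_1 = 6·2 = 12 ≡ 12 = α_err ✓ (single-error assumption holds).
Step 4: error magnitude e = S_0/v_1 = S_0·∏_{j≠1}(α_1 − α_j) = 6·5 = 30 ≡ 4 (mod 13).
Step 5: correct position 1: c_1 = r_1 − e = 8 − 4 ≡ 4 (mod 13). Hence c = [4, 8, 6, 2, 11].
  Check: interpolating c through the α_i gives m(x) = 9 + 5·x (degree < 2) with m(α_i) = c_i for every i, so c is indeed a codeword.


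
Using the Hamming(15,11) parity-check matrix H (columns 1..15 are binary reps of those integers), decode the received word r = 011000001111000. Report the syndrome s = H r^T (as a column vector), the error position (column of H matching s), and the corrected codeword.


s = (0, 1, 0, 1)^T, error position = 5, corrected codeword c = 011010001111000

Compute s = H r^T mod 2 one row at a time:
  s_1 = 0 + 1 + 1 + 1 + 1 + 0 + 0 + 0 = 4 ≡ 0 (mod 2).
  s_2 = 0 + 0 + 0 + 0 + 1 + 0 + 0 + 0 = 1 ≡ 1 (mod 2).
  s_3 = 1 + 1 + 0 + 0 + 1 + 1 + 0 + 0 = 4 ≡ 0 (mod 2).
  s_4 = 0 + 1 + 0 + 0 + 1 + 1 + 0 + 0 = 3 ≡ 1 (mod 2).
s = (0, 1, 0, 1)^T — this equals column 5 of H (binary 0101), so error is at position 5.
Correct: flip bit 5 of r = 011000001111000 to get c = 011010001111000.


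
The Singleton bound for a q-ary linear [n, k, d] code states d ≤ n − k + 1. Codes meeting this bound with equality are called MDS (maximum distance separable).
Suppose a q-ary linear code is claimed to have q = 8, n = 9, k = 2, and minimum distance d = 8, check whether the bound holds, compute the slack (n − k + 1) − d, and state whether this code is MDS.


Singleton RHS = n − k + 1 = 8, slack = 0, bound satisfied, MDS.

Singleton bound: d ≤ n − k + 1.
Here n = 9, k = 2, so n − k + 1 = 8.
Given d = 8, check d ≤ 8: YES.
Slack = (n − k + 1) − d = 0.
The code is MDS (slack = 0).
Description: the claimed parameters are [9, 2, 8]_8; such a code would be MDS (meets Singleton bound).


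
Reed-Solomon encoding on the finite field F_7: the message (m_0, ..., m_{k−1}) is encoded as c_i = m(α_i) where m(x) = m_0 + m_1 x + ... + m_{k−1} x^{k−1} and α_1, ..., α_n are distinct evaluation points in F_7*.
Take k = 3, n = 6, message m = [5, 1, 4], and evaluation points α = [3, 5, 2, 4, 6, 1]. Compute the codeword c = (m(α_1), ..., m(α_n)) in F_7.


c = [2, 5, 2, 3, 1, 3]

Message polynomial: m(x) = 5 + 1·x + 4·x^2 (mod 7).
For each evaluation point α_i, compute m(α_i) mod 7:
  α_1 = 3: Horner steps 4 → 6 → 2, so m(3) = 2.
  α_2 = 5: Horner steps 4 → 0 → 5, so m(5) = 5.
  α_3 = 2: Horner steps 4 → 2 → 2, so m(2) = 2.
  α_4 = 4: Horner steps 4 → 3 → 3, so m(4) = 3.
  α_5 = 6: Horner steps 4 → 4 → 1, so m(6) = 1.
  α_6 = 1: Horner steps 4 → 5 → 3, so m(1) = 3.
Codeword c = [2, 5, 2, 3, 1, 3] ∈ F_7^6.


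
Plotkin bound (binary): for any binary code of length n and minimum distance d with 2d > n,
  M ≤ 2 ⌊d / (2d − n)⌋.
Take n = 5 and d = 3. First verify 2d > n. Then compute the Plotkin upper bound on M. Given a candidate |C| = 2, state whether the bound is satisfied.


Plotkin bound M ≤ 6; given |C| = 2 ≤ bound (satisfied).

Check applicability: 2d = 6, n = 5.
2d − n = 1 > 0, so Plotkin applies.
Compute d/(2d−n) = 3/1 ≈ 3.0000.
⌊d/(2d−n)⌋ = 3.
Plotkin bound: M ≤ 2·3 = 6.
Given |C| = 2, check: satisfied.
This |C| is below the Plotkin bound.


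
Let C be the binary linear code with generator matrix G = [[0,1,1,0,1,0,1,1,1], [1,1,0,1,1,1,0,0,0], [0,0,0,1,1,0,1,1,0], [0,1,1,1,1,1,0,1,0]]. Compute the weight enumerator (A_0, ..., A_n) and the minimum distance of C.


Weight distribution: A_0 = 1, A_3 = 1, A_4 = 5, A_5 = 6, A_6 = 2, A_7 = 1. Minimum distance d = 3.

Enumerate all 2^4 = 16 messages m ∈ F_2^4.
For each, compute codeword c = mG in F_2^9, then tally its weight.
  m = 0000 → c = 000000000, weight = 0.
  m = 1000 → c = 011010111, weight = 6.
  m = 0100 → c = 110111000, weight = 5.
  m = 1100 → c = 101101111, weight = 7.
  m = 0010 → c = 000110110, weight = 4.
  m = 1010 → c = 011100001, weight = 4.
  m = 0110 → c = 110001110, weight = 5.
  m = 1110 → c = 101011001, weight = 5.
  m = 0001 → c = 011111010, weight = 6.
  m = 1001 → c = 000101101, weight = 4.
  m = 0101 → c = 101000010, weight = 3.
  m = 1101 → c = 110010101, weight = 5.
  m = 0011 → c = 011001100, weight = 4.
  m = 1011 → c = 000011011, weight = 4.
  m = 0111 → c = 101110100, weight = 5.
  m = 1111 → c = 110100011, weight = 5.
Tally weights:
  weight 0: 1 codewords.
  weight 3: 1 codewords.
  weight 4: 5 codewords.
  weight 5: 6 codewords.
  weight 6: 2 codewords.
  weight 7: 1 codewords.
Minimum distance d = smallest w > 0 with A_w > 0 = 3.
Sanity: Σ A_w = 16 = 2^4 = 16 ✓.


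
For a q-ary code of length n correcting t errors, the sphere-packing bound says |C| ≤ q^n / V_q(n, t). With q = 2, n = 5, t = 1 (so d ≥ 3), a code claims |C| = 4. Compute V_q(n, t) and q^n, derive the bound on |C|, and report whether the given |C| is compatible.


V_q(n, t) = 6, q^n = 32, Hamming bound = 5, |C| = 4 ≤ bound (satisfied).

Step 1: Compute V_q(n, t) = Σ_{j=0}^1 C(n, j) (q−1)^j.
  j = 0: C(5,0)·(1)^0 = 1·1 = 1.
  j = 1: C(5,1)·(1)^1 = 5·1 = 5.
  V_q(n, t) = 1 + 5 = 6.
Step 2: q^n = 2^5 = 32.
Step 3: Hamming bound ⌊q^n / V_q(n,t)⌋ = ⌊32/6⌋ = 5.
Step 4: Compare |C| = 4 to 5: satisfied.
The claimed |C| lies below the Hamming bound.


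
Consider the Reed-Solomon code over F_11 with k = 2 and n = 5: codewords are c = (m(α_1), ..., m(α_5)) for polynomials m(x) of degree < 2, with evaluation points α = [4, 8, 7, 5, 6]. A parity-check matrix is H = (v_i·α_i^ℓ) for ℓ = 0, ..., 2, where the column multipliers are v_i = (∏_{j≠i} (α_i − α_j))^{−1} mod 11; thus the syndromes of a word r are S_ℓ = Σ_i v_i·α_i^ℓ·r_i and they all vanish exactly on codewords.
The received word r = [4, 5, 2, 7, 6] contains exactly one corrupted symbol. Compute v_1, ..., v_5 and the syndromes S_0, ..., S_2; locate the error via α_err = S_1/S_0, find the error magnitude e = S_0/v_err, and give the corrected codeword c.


S = (10, 5, 8), error at position 5, error magnitude e = 7, c = [4, 5, 2, 7, 10].

Step 1: column multipliers v_i = (∏_{j≠i}(α_i − α_j))^{−1} mod 11.
  i = 1 (α = 4): (4−8)(4−7)(4−5)(4−6) = (−4)·(−3)·(−1)·(−2) = 24 ≡ 2, so v_1 = 2^{−1} = 6 (mod 11).
  i = 2 (α = 8): (8−4)(8−7)(8−5)(8−6) = 4·1·3·2 = 24 ≡ 2, so v_2 = 2^{−1} = 6 (mod 11).
  i = 3 (α = 7): (7−4)(7−8)(7−5)(7−6) = 3·(−1)·2·1 = −6 ≡ 5, so v_3 = 5^{−1} = 9 (mod 11).
  i = 4 (α = 5): (5−4)(5−8)(5−7)(5−6) = 1·(−3)·(−2)·(−1) = −6 ≡ 5, so v_4 = 5^{−1} = 9 (mod 11).
  i = 5 (α = 6): (6−4)(6−8)(6−7)(6−5) = 2·(−2)·(−1)·1 = 4 ≡ 4, so v_5 = 4^{−1} = 3 (mod 11).
  v = [6, 6, 9, 9, 3].
Step 2: syndromes of r = [4, 5, 2, 7, 6] (all sums mod 11).
  S_0 = Σ v_i r_i = 6·4 + 6·5 + 9·2 + 9·7 + 3·6 = 153 ≡ 10.
  S_1 = Σ v_i α_i r_i = 6·4·4 + 6·8·5 + 9·7·2 + 9·5·7 + 3·6·6 = 885 ≡ 5.
  α_i^2 mod 11 = [5, 9, 5, 3, 3].
  S_2 = Σ v_i α_i^2 r_i = 6·5·4 + 6·9·5 + 9·5·2 + 9·3·7 + 3·3·6 = 723 ≡ 8.
  S = (10, 5, 8) ≠ 0, so r is not a codeword (an error is present).
Step 3: locate the error. For a single error e at position i, S_ℓ = v_i·e·α_i^ℓ, so α_err = S_1/S_0.
  S_0^{−1} = 10^{−1} = 10 (mod 11), so α_err = 5·10 = 50 ≡ 6 = α_5. Error position i = 5.
  Consistency check: S_2/S_1 = 8·9 = 72 ≡ 6 = α_err ✓ (single-error assumption holds).
Step 4: error magnitude e = S_0/v_5 = S_0·∏_{j≠5}(α_5 − α_j) = 10·4 = 40 ≡ 7 (mod 11).
Step 5: correct position 5: c_5 = r_5 − e = 6 − 7 ≡ 10 (mod 11). Hence c = [4, 5, 2, 7, 10].
  Check: interpolating c through the α_i gives m(x) = 3 + 3·x (degree < 2) with m(α_i) = c_i for every i, so c is indeed a codeword.
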